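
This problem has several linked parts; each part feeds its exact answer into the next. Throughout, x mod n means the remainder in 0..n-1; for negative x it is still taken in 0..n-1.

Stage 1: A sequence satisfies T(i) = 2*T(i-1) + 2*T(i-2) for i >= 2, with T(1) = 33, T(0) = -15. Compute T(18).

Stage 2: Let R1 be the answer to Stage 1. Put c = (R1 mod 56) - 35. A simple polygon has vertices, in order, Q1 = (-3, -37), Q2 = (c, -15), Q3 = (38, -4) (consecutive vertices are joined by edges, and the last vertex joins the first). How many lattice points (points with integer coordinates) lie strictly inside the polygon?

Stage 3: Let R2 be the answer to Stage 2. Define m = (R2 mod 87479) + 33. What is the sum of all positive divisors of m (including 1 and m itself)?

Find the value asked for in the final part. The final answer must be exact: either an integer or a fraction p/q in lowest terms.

Stage 1: T(2) = 2*(33) + 2*(-15) = 36; iterating: T(2)=36, T(3)=138, T(4)=348, T(5)=972, T(6)=2640, T(7)=7224, T(8)=19728, T(9)=53904, T(10)=147264, T(11)=402336, T(12)=1099200, T(13)=3003072, T(14)=8204544, T(15)=22415232, T(16)=61239552, T(17)=167309568, T(18)=457098240; answer 457098240
Stage 2: R1 = 457098240; c = -3; cross terms: (-3*-15 - -3*-37)=-66, (-3*-4 - 38*-15)=582, (38*-37 - -3*-4)=-1418; twice the area = |-902| = 902; area = 451; boundary points = 22 + 1 + 1 = 24; strictly interior points = area - boundary/2 + 1 = 440; answer 440
Stage 3: R2 = 440; m = 473; 473 = 11 * 43; sigma = (1 + 11) * (1 + 43) = 12 * 44 = 528; answer 528

528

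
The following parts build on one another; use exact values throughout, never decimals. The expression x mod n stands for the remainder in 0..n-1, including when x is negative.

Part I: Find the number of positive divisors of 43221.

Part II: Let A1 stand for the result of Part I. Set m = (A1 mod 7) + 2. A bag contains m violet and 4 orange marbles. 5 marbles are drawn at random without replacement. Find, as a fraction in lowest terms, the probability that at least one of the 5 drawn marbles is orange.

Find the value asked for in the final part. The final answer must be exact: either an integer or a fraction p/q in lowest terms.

41/42

Part I: 43221 = 3 * 14407; number of divisors = (1+1) * (1+1) = 4; answer 4
Part II: A1 = 4; m = 6; total draws C(10,5) = 252; complement C(6,5) = 6; favorable 252 - 6 = 246; P = 41/42; answer 41/42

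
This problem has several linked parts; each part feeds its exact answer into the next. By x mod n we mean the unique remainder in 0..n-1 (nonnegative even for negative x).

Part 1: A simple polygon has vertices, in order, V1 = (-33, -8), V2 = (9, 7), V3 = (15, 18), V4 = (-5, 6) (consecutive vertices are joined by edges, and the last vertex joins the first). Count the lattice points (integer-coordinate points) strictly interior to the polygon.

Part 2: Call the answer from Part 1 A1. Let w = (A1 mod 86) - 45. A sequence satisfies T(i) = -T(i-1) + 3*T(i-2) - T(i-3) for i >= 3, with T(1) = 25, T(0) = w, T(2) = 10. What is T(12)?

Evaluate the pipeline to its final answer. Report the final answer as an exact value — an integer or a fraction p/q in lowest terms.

Part 1: cross terms: (-33*7 - 9*-8)=-159, (9*18 - 15*7)=57, (15*6 - -5*18)=180, (-5*-8 - -33*6)=238; twice the area = |316| = 316; area = 158; boundary points = 3 + 1 + 4 + 14 = 22; strictly interior points = area - boundary/2 + 1 = 148; answer 148
Part 2: A1 = 148; w = 17; T(3) = -1*(10) + 3*(25) - 1*(17) = 48; iterating: T(3)=48, T(4)=-43, T(5)=177, T(6)=-354, T(7)=928, T(8)=-2167, T(9)=5305, T(10)=-12734, T(11)=30816, T(12)=-74323; answer -74323

-74323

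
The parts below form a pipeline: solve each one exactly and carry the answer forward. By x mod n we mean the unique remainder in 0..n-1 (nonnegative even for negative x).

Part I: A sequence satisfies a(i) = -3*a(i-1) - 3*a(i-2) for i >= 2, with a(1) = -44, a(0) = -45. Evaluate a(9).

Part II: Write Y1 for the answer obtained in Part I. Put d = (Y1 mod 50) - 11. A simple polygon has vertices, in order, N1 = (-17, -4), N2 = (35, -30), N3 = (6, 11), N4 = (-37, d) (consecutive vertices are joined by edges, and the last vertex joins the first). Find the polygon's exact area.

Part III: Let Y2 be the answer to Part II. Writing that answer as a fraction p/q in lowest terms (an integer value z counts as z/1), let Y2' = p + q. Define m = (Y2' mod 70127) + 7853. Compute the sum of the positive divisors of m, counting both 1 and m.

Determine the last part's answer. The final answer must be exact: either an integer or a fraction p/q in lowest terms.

Part I: a(2) = -3*(-44) - 3*(-45) = 267; iterating: a(2)=267, a(3)=-669, a(4)=1206, a(5)=-1611, a(6)=1215, a(7)=1188, a(8)=-7209, a(9)=18063; answer 18063
Part II: Y1 = 18063; d = 2; cross terms: (-17*-30 - 35*-4)=650, (35*11 - 6*-30)=565, (6*2 - -37*11)=419, (-37*-4 - -17*2)=182; twice the area = |1816| = 1816; area = 908; answer 908
Part III: Y2 = 908; threaded value p + q = 909; m = 8762; 8762 = 2 * 13 * 337; sigma = (1 + 2) * (1 + 13) * (1 + 337) = 3 * 14 * 338 = 14196; answer 14196

14196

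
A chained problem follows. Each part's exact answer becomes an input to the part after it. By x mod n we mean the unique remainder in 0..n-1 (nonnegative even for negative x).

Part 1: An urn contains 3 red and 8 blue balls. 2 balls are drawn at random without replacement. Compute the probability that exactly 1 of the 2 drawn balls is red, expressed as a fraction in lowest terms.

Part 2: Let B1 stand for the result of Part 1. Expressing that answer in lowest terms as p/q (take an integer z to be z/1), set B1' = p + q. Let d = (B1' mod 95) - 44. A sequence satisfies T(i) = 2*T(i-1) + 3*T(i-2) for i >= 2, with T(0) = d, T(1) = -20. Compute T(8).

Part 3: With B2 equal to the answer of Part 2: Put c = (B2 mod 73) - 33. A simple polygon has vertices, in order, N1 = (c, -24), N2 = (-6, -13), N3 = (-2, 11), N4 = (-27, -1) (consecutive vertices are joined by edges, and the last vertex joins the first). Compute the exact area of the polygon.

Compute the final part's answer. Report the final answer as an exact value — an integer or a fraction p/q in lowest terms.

Part 1: total draws C(11,2) = 55; favorable C(3,1)*C(8,1) = 24; P = 24/55; answer 24/55
Part 2: B1 = 24/55; threaded value p + q = 79; d = 35; T(2) = 2*(-20) + 3*(35) = 65; iterating: T(2)=65, T(3)=70, T(4)=335, T(5)=880, T(6)=2765, T(7)=8170, T(8)=24635; answer 24635
Part 3: B2 = 24635; c = 1; cross terms: (1*-13 - -6*-24)=-157, (-6*11 - -2*-13)=-92, (-2*-1 - -27*11)=299, (-27*-24 - 1*-1)=649; twice the area = |699| = 699; area = 699/2; answer 699/2

699/2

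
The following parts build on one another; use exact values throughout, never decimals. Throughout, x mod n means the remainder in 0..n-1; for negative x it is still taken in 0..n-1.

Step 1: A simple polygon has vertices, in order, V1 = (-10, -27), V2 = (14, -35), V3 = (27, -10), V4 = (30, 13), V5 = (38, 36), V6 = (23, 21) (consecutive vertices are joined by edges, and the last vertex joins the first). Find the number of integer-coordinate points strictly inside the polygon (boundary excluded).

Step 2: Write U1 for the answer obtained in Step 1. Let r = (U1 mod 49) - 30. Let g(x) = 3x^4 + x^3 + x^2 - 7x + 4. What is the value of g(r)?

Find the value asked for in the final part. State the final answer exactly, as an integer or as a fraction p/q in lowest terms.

3754

Step 1: cross terms: (-10*-35 - 14*-27)=728, (14*-10 - 27*-35)=805, (27*13 - 30*-10)=651, (30*36 - 38*13)=586, (38*21 - 23*36)=-30, (23*-27 - -10*21)=-411; twice the area = |2329| = 2329; area = 2329/2; boundary points = 8 + 1 + 1 + 1 + 15 + 3 = 29; strictly interior points = area - boundary/2 + 1 = 1151; answer 1151
Step 2: U1 = 1151; r = -6; 3*(-6)^4 + 1*(-6)^3 + 1*(-6)^2 - 7*(-6)^1 + 4 = (3888) + (-216) + (36) + (42) + (4) = 3754; answer 3754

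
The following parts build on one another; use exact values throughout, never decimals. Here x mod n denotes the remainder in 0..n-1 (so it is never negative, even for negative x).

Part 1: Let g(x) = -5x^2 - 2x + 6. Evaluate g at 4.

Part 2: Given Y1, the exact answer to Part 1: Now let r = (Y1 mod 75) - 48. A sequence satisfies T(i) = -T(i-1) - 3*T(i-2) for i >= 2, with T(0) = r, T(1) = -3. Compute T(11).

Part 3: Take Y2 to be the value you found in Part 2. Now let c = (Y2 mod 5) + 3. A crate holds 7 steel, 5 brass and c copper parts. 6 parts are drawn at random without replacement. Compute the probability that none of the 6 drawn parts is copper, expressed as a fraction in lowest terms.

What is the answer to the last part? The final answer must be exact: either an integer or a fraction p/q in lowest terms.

Part 1: -5*(4)^2 - 2*(4)^1 + 6 = (-80) + (-8) + (6) = -82; answer -82
Part 2: Y1 = -82; r = 20; T(2) = -1*(-3) - 3*(20) = -57; iterating: T(2)=-57, T(3)=66, T(4)=105, T(5)=-303, T(6)=-12, T(7)=921, T(8)=-885, T(9)=-1878, T(10)=4533, T(11)=1101; answer 1101
Part 3: Y2 = 1101; c = 4; total draws C(16,6) = 8008; favorable C(12,6) = 924; P = 3/26; answer 3/26

3/26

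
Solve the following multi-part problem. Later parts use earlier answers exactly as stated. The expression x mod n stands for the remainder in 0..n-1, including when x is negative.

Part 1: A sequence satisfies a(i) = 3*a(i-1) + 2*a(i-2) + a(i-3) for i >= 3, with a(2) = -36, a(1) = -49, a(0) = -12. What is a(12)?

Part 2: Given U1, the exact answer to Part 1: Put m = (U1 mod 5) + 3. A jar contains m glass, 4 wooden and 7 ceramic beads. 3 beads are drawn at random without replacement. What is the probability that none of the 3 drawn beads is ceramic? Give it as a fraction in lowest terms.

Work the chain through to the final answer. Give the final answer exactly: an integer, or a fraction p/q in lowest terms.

55/272

Part 1: a(3) = 3*(-36) + 2*(-49) + 1*(-12) = -218; iterating: a(3)=-218, a(4)=-775, a(5)=-2797, a(6)=-10159, a(7)=-36846, a(8)=-133653, a(9)=-484810, a(10)=-1758582, a(11)=-6379019, a(12)=-23139031; answer -23139031
Part 2: U1 = -23139031; m = 7; total draws C(18,3) = 816; favorable C(11,3) = 165; P = 55/272; answer 55/272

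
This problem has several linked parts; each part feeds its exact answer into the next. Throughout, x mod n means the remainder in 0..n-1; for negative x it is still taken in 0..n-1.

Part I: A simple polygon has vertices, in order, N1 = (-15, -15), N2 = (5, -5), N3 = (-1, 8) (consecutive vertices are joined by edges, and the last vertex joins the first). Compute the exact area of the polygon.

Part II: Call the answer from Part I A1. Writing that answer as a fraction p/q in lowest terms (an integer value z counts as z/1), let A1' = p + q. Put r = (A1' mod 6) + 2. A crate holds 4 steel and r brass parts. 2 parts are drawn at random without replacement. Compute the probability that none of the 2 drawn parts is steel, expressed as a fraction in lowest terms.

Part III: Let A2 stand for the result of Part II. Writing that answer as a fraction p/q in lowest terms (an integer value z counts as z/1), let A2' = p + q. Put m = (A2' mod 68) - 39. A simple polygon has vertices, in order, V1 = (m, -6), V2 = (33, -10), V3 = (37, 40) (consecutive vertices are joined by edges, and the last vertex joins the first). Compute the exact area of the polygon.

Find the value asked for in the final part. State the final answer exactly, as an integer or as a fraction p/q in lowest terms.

1608

Part I: cross terms: (-15*-5 - 5*-15)=150, (5*8 - -1*-5)=35, (-1*-15 - -15*8)=135; twice the area = |320| = 320; area = 160; answer 160
Part II: A1 = 160; threaded value p + q = 161; r = 7; total draws C(11,2) = 55; favorable C(7,2) = 21; P = 21/55; answer 21/55
Part III: A2 = 21/55; threaded value p + q = 76; m = -31; cross terms: (-31*-10 - 33*-6)=508, (33*40 - 37*-10)=1690, (37*-6 - -31*40)=1018; twice the area = |3216| = 3216; area = 1608; answer 1608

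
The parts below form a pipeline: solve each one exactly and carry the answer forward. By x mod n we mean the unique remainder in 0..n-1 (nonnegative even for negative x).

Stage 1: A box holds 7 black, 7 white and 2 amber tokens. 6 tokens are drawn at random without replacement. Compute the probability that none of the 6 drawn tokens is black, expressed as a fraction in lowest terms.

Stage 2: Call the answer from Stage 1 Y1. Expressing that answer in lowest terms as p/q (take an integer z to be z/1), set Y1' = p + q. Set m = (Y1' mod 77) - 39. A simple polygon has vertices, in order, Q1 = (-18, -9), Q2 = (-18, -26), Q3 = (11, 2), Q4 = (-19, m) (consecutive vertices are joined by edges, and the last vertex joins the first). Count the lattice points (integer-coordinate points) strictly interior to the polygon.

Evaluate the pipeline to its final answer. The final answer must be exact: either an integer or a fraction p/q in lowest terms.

Stage 1: total draws C(16,6) = 8008; favorable C(9,6) = 84; P = 3/286; answer 3/286
Stage 2: Y1 = 3/286; threaded value p + q = 289; m = 19; cross terms: (-18*-26 - -18*-9)=306, (-18*2 - 11*-26)=250, (11*19 - -19*2)=247, (-19*-9 - -18*19)=513; twice the area = |1316| = 1316; area = 658; boundary points = 17 + 1 + 1 + 1 = 20; strictly interior points = area - boundary/2 + 1 = 649; answer 649

649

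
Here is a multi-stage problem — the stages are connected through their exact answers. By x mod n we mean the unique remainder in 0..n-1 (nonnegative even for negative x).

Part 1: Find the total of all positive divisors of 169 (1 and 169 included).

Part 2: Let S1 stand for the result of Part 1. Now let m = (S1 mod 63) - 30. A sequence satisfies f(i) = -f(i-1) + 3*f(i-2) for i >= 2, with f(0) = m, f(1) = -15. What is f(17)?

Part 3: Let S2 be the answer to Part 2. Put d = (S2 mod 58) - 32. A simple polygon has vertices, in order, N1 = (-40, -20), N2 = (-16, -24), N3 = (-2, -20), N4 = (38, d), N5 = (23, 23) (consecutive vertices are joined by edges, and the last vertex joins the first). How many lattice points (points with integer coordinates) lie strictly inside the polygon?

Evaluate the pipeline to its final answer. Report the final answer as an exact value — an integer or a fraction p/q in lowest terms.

1598

Part 1: 169 = 13^2; sigma = (1 + 13 + 169) = 183; answer 183
Part 2: S1 = 183; m = 27; f(2) = -1*(-15) + 3*(27) = 96; iterating: f(2)=96, f(3)=-141, f(4)=429, f(5)=-852, f(6)=2139, f(7)=-4695, f(8)=11112, f(9)=-25197, f(10)=58533, f(11)=-134124, f(12)=309723, f(13)=-712095, f(14)=1641264, f(15)=-3777549, f(16)=8701341, f(17)=-20033988; answer -20033988
Part 3: S2 = -20033988; d = -8; cross terms: (-40*-24 - -16*-20)=640, (-16*-20 - -2*-24)=272, (-2*-8 - 38*-20)=776, (38*23 - 23*-8)=1058, (23*-20 - -40*23)=460; twice the area = |3206| = 3206; area = 1603; boundary points = 4 + 2 + 4 + 1 + 1 = 12; strictly interior points = area - boundary/2 + 1 = 1598; answer 1598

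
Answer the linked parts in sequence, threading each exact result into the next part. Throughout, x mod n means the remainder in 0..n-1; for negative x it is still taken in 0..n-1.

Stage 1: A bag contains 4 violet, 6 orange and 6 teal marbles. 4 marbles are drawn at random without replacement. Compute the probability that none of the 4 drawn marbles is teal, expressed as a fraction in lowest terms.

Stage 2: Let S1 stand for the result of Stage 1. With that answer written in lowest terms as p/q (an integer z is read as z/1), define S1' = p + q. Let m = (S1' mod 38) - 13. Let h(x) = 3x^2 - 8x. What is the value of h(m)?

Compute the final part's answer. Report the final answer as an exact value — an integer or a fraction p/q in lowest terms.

640

Stage 1: total draws C(16,4) = 1820; favorable C(10,4) = 210; P = 3/26; answer 3/26
Stage 2: S1 = 3/26; threaded value p + q = 29; m = 16; 3*(16)^2 - 8*(16)^1 = (768) + (-128) = 640; answer 640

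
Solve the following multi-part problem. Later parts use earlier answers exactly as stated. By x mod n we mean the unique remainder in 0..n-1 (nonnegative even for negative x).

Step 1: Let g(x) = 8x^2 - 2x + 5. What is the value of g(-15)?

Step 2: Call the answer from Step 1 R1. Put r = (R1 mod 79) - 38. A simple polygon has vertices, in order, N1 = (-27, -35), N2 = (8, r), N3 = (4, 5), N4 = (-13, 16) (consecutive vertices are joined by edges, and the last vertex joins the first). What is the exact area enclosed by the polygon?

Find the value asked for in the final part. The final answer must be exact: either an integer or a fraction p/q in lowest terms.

Step 1: 8*(-15)^2 - 2*(-15)^1 + 5 = (1800) + (30) + (5) = 1835; answer 1835
Step 2: R1 = 1835; r = -20; cross terms: (-27*-20 - 8*-35)=820, (8*5 - 4*-20)=120, (4*16 - -13*5)=129, (-13*-35 - -27*16)=887; twice the area = |1956| = 1956; area = 978; answer 978

978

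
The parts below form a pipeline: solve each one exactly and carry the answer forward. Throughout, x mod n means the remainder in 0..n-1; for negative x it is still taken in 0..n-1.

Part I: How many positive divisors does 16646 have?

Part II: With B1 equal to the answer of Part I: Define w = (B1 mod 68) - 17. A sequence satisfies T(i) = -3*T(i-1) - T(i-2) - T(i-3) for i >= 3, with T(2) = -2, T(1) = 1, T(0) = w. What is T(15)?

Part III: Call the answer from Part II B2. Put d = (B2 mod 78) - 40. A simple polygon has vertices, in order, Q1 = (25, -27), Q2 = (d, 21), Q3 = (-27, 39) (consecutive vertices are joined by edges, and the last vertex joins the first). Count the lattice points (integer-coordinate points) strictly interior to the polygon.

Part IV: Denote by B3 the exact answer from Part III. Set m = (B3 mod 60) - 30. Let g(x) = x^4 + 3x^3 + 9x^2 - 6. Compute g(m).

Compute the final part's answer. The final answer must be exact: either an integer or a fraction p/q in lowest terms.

206662

Part I: 16646 = 2 * 7 * 29 * 41; number of divisors = (1+1) * (1+1) * (1+1) * (1+1) = 16; answer 16
Part II: B1 = 16; w = -1; T(3) = -3*(-2) - 1*(1) - 1*(-1) = 6; iterating: T(3)=6, T(4)=-17, T(5)=47, T(6)=-130, T(7)=360, T(8)=-997, T(9)=2761, T(10)=-7646, T(11)=21174, T(12)=-58637, T(13)=162383, T(14)=-449686, T(15)=1245312; answer 1245312
Part III: B2 = 1245312; d = 2; cross terms: (25*21 - 2*-27)=579, (2*39 - -27*21)=645, (-27*-27 - 25*39)=-246; twice the area = |978| = 978; area = 489; boundary points = 1 + 1 + 2 = 4; strictly interior points = area - boundary/2 + 1 = 488; answer 488
Part IV: B3 = 488; m = -22; 1*(-22)^4 + 3*(-22)^3 + 9*(-22)^2 - 6 = (234256) + (-31944) + (4356) + (-6) = 206662; answer 206662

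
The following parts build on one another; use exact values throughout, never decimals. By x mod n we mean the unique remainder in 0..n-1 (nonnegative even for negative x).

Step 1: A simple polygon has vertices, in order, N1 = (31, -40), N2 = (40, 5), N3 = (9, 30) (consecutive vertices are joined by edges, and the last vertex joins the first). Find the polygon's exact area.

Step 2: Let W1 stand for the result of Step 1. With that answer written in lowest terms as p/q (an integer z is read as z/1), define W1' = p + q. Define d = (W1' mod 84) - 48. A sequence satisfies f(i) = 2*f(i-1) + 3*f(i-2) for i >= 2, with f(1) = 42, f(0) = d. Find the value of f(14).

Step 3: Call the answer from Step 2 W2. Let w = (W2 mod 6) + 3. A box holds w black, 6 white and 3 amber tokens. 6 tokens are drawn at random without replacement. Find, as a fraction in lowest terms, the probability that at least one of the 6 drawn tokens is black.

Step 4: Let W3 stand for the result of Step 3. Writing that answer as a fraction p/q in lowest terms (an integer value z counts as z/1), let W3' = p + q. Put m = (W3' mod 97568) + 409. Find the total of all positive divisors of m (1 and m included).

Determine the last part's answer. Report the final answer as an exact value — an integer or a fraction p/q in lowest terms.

3120

Step 1: cross terms: (31*5 - 40*-40)=1755, (40*30 - 9*5)=1155, (9*-40 - 31*30)=-1290; twice the area = |1620| = 1620; area = 810; answer 810
Step 2: W1 = 810; threaded value p + q = 811; d = 7; f(2) = 2*(42) + 3*(7) = 105; iterating: f(2)=105, f(3)=336, f(4)=987, f(5)=2982, f(6)=8925, f(7)=26796, f(8)=80367, f(9)=241122, f(10)=723345, f(11)=2170056, f(12)=6510147, f(13)=19530462, f(14)=58591365; answer 58591365
Step 3: W2 = 58591365; w = 6; total draws C(15,6) = 5005; complement C(9,6) = 84; favorable 5005 - 84 = 4921; P = 703/715; answer 703/715
Step 4: W3 = 703/715; threaded value p + q = 1418; m = 1827; 1827 = 3^2 * 7 * 29; sigma = (1 + 3 + 9) * (1 + 7) * (1 + 29) = 13 * 8 * 30 = 3120; answer 3120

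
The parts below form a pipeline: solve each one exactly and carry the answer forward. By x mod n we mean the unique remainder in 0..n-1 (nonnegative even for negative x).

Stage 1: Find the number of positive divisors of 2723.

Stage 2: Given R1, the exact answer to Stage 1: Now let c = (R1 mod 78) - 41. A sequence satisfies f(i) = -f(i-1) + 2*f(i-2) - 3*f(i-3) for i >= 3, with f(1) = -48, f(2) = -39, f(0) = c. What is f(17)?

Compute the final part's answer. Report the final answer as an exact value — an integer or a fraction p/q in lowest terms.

4715682

Stage 1: 2723 = 7 * 389; number of divisors = (1+1) * (1+1) = 4; answer 4
Stage 2: R1 = 4; c = -37; f(3) = -1*(-39) + 2*(-48) - 3*(-37) = 54; iterating: f(3)=54, f(4)=12, f(5)=213, f(6)=-351, f(7)=741, f(8)=-2082, f(9)=4617, f(10)=-11004, f(11)=26484, f(12)=-62343, f(13)=148323, f(14)=-352461, f(15)=836136, f(16)=-1986027, f(17)=4715682; answer 4715682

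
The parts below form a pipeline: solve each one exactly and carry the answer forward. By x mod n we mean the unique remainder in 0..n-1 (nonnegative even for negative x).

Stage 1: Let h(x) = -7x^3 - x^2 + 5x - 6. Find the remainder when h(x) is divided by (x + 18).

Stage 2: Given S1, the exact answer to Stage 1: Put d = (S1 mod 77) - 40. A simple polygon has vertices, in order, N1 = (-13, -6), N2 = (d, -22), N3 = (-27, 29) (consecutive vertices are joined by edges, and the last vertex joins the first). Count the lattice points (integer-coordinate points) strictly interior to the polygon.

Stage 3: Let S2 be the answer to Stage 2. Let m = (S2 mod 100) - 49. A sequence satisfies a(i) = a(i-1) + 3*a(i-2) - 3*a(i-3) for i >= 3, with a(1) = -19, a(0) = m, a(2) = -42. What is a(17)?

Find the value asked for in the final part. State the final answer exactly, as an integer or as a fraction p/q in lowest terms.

Stage 1: remainder = value at the root: -7*(-18)^3 - 1*(-18)^2 + 5*(-18)^1 - 6 = (40824) + (-324) + (-90) + (-6) = 40404; answer 40404
Stage 2: S1 = 40404; d = 16; cross terms: (-13*-22 - 16*-6)=382, (16*29 - -27*-22)=-130, (-27*-6 - -13*29)=539; twice the area = |791| = 791; area = 791/2; boundary points = 1 + 1 + 7 = 9; strictly interior points = area - boundary/2 + 1 = 392; answer 392
Stage 3: S2 = 392; m = 43; a(3) = 1*(-42) + 3*(-19) - 3*(43) = -228; iterating: a(3)=-228, a(4)=-297, a(5)=-855, a(6)=-1062, a(7)=-2736, a(8)=-3357, a(9)=-8379, a(10)=-10242, a(11)=-25308, a(12)=-30897, a(13)=-76095, a(14)=-92862, a(15)=-228456, a(16)=-278757, a(17)=-685539; answer -685539

-685539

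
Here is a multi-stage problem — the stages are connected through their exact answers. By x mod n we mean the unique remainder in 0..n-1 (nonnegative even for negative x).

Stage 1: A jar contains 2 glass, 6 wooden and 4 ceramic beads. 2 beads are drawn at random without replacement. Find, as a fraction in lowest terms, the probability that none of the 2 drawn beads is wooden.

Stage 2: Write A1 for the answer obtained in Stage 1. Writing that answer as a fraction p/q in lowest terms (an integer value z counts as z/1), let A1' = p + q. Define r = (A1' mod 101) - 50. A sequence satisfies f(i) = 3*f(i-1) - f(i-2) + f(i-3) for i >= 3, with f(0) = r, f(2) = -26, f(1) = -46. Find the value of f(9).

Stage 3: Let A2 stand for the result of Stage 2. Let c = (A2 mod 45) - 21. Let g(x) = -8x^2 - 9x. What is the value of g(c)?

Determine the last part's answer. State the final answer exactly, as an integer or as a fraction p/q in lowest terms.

-584

Stage 1: total draws C(12,2) = 66; favorable C(6,2) = 15; P = 5/22; answer 5/22
Stage 2: A1 = 5/22; threaded value p + q = 27; r = -23; f(3) = 3*(-26) - 1*(-46) + 1*(-23) = -55; iterating: f(3)=-55, f(4)=-185, f(5)=-526, f(6)=-1448, f(7)=-4003, f(8)=-11087, f(9)=-30706; answer -30706
Stage 3: A2 = -30706; c = 8; -8*(8)^2 - 9*(8)^1 = (-512) + (-72) = -584; answer -584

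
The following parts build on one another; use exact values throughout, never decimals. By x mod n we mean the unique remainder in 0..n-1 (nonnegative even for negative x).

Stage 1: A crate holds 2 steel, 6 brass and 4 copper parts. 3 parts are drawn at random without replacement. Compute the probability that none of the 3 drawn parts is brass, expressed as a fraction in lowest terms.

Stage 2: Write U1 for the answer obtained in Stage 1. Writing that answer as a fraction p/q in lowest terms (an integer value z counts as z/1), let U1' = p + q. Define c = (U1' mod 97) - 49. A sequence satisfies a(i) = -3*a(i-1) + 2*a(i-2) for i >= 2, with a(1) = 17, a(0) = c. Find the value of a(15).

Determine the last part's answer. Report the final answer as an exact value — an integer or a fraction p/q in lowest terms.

Stage 1: total draws C(12,3) = 220; favorable C(6,3) = 20; P = 1/11; answer 1/11
Stage 2: U1 = 1/11; threaded value p + q = 12; c = -37; a(2) = -3*(17) + 2*(-37) = -125; iterating: a(2)=-125, a(3)=409, a(4)=-1477, a(5)=5249, a(6)=-18701, a(7)=66601, a(8)=-237205, a(9)=844817, a(10)=-3008861, a(11)=10716217, a(12)=-38166373, a(13)=135931553, a(14)=-484127405, a(15)=1724245321; answer 1724245321

1724245321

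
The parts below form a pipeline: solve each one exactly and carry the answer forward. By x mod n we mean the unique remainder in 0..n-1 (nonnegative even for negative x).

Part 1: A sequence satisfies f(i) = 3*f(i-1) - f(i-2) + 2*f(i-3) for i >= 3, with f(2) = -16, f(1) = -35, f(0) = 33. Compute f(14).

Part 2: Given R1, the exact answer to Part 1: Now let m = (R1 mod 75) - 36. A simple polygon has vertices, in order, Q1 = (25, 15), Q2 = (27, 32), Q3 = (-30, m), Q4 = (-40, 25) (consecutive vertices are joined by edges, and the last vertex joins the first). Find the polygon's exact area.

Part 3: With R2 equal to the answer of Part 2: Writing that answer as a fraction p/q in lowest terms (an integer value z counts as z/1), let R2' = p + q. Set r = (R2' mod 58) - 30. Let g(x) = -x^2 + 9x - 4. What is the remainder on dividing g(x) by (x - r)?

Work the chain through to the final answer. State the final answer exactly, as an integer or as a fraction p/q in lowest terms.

-446

Part 1: f(3) = 3*(-16) - 1*(-35) + 2*(33) = 53; iterating: f(3)=53, f(4)=105, f(5)=230, f(6)=691, f(7)=2053, f(8)=5928, f(9)=17113, f(10)=49517, f(11)=143294, f(12)=414591, f(13)=1199513, f(14)=3470536; answer 3470536
Part 2: R1 = 3470536; m = 25; cross terms: (25*32 - 27*15)=395, (27*25 - -30*32)=1635, (-30*25 - -40*25)=250, (-40*15 - 25*25)=-1225; twice the area = |1055| = 1055; area = 1055/2; answer 1055/2
Part 3: R2 = 1055/2; threaded value p + q = 1057; r = -17; remainder = value at the root: -1*(-17)^2 + 9*(-17)^1 - 4 = (-289) + (-153) + (-4) = -446; answer -446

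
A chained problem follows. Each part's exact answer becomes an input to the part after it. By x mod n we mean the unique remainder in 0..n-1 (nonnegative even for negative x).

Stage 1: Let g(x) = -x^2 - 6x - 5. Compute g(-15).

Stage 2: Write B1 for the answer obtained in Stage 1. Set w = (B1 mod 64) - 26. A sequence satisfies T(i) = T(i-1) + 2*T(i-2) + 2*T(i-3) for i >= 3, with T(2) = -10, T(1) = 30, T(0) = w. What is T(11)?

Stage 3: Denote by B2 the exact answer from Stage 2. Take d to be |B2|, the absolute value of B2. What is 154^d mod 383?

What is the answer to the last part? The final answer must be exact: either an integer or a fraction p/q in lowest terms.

113

Stage 1: -1*(-15)^2 - 6*(-15)^1 - 5 = (-225) + (90) + (-5) = -140; answer -140
Stage 2: B1 = -140; w = 26; T(3) = 1*(-10) + 2*(30) + 2*(26) = 102; iterating: T(3)=102, T(4)=142, T(5)=326, T(6)=814, T(7)=1750, T(8)=4030, T(9)=9158, T(10)=20718, T(11)=47094; answer 47094
Stage 3: B2 = 47094; d = 47094; squarings mod 383: 154^1=154, 154^2=353, 154^4=134, 154^8=338, 154^16=110, 154^32=227, 154^64=207, 154^128=336, 154^256=294, 154^512=261, 154^1024=330, 154^2048=128, 154^4096=298, 154^8192=331, 154^16384=23, 154^32768=146; 154^47094 = 154^2 * 154^4 * 154^16 * 154^32 * 154^64 * 154^128 * 154^256 * 154^512 * 154^1024 * 154^4096 * 154^8192 * 154^32768 = 113 (mod 383); answer 113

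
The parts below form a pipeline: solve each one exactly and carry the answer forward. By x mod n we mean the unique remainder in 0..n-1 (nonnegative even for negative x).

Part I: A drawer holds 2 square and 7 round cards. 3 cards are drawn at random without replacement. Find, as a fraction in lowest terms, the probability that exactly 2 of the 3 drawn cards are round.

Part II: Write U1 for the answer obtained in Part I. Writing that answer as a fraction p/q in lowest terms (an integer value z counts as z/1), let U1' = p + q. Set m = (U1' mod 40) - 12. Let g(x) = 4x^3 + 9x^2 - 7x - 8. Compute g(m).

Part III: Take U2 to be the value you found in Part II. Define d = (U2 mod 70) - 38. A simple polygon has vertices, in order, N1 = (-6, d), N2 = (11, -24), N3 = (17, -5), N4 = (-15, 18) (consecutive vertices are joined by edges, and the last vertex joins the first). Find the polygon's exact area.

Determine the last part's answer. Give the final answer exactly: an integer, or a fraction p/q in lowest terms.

Part I: total draws C(9,3) = 84; favorable C(7,2)*C(2,1) = 42; P = 1/2; answer 1/2
Part II: U1 = 1/2; threaded value p + q = 3; m = -9; 4*(-9)^3 + 9*(-9)^2 - 7*(-9)^1 - 8 = (-2916) + (729) + (63) + (-8) = -2132; answer -2132
Part III: U2 = -2132; d = 0; cross terms: (-6*-24 - 11*0)=144, (11*-5 - 17*-24)=353, (17*18 - -15*-5)=231, (-15*0 - -6*18)=108; twice the area = |836| = 836; area = 418; answer 418

418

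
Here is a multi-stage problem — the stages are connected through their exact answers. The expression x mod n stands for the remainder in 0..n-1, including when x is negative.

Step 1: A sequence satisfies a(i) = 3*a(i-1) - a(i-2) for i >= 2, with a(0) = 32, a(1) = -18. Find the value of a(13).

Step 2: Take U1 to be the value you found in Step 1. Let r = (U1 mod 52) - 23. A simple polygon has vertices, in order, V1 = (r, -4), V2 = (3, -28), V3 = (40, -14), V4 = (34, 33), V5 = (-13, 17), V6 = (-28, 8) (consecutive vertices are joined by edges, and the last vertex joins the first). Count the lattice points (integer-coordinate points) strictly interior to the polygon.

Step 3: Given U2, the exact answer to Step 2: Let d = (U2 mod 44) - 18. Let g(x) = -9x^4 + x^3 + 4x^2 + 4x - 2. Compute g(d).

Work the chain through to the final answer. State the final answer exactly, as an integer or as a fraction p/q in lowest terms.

Step 1: a(2) = 3*(-18) - 1*(32) = -86; iterating: a(2)=-86, a(3)=-240, a(4)=-634, a(5)=-1662, a(6)=-4352, a(7)=-11394, a(8)=-29830, a(9)=-78096, a(10)=-204458, a(11)=-535278, a(12)=-1401376, a(13)=-3668850; answer -3668850
Step 2: U1 = -3668850; r = -13; cross terms: (-13*-28 - 3*-4)=376, (3*-14 - 40*-28)=1078, (40*33 - 34*-14)=1796, (34*17 - -13*33)=1007, (-13*8 - -28*17)=372, (-28*-4 - -13*8)=216; twice the area = |4845| = 4845; area = 4845/2; boundary points = 8 + 1 + 1 + 1 + 3 + 3 = 17; strictly interior points = area - boundary/2 + 1 = 2415; answer 2415
Step 3: U2 = 2415; d = 21; -9*(21)^4 + 1*(21)^3 + 4*(21)^2 + 4*(21)^1 - 2 = (-1750329) + (9261) + (1764) + (84) + (-2) = -1739222; answer -1739222

-1739222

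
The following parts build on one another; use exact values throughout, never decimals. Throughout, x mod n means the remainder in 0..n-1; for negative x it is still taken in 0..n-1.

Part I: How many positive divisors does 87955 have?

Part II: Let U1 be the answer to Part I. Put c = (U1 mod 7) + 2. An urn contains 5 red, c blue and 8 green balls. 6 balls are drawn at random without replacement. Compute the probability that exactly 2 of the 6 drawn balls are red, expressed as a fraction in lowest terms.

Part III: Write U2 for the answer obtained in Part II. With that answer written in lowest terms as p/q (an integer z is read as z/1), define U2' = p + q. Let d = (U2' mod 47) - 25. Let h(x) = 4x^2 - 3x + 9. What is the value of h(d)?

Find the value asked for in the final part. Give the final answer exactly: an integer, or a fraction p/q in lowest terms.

Part I: 87955 = 5 * 7^2 * 359; number of divisors = (1+1) * (2+1) * (1+1) = 12; answer 12
Part II: U1 = 12; c = 7; total draws C(20,6) = 38760; favorable C(5,2)*C(15,4) = 13650; P = 455/1292; answer 455/1292
Part III: U2 = 455/1292; threaded value p + q = 1747; d = -17; 4*(-17)^2 - 3*(-17)^1 + 9 = (1156) + (51) + (9) = 1216; answer 1216

1216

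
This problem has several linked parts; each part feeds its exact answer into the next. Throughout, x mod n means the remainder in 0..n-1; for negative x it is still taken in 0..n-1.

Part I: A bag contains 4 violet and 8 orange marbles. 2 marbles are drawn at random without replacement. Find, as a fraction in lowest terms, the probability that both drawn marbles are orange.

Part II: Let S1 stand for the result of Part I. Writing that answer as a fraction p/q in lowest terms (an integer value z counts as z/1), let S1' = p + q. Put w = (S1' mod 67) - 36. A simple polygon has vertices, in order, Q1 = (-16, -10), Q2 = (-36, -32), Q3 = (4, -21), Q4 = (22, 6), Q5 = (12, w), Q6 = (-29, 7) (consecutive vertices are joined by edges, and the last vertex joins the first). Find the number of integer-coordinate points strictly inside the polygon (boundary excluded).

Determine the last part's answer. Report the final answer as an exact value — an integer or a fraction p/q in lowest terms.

Part I: total draws C(12,2) = 66; favorable C(8,2) = 28; P = 14/33; answer 14/33
Part II: S1 = 14/33; threaded value p + q = 47; w = 11; cross terms: (-16*-32 - -36*-10)=152, (-36*-21 - 4*-32)=884, (4*6 - 22*-21)=486, (22*11 - 12*6)=170, (12*7 - -29*11)=403, (-29*-10 - -16*7)=402; twice the area = |2497| = 2497; area = 2497/2; boundary points = 2 + 1 + 9 + 5 + 1 + 1 = 19; strictly interior points = area - boundary/2 + 1 = 1240; answer 1240

1240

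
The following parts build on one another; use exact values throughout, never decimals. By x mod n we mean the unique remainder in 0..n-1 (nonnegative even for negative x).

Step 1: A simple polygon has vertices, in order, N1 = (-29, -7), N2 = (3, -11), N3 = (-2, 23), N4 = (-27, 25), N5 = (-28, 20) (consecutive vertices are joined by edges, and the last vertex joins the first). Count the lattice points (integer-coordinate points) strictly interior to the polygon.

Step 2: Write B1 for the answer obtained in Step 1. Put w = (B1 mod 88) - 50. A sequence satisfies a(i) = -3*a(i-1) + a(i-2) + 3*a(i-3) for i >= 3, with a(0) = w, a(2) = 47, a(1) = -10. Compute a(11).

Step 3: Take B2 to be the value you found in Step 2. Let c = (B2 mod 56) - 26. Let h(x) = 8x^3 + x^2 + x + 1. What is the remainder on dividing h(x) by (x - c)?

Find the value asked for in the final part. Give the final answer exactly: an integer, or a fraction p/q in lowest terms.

Step 1: cross terms: (-29*-11 - 3*-7)=340, (3*23 - -2*-11)=47, (-2*25 - -27*23)=571, (-27*20 - -28*25)=160, (-28*-7 - -29*20)=776; twice the area = |1894| = 1894; area = 947; boundary points = 4 + 1 + 1 + 1 + 1 = 8; strictly interior points = area - boundary/2 + 1 = 944; answer 944
Step 2: B1 = 944; w = 14; a(3) = -3*(47) + 1*(-10) + 3*(14) = -109; iterating: a(3)=-109, a(4)=344, a(5)=-1000, a(6)=3017, a(7)=-9019, a(8)=27074, a(9)=-81190, a(10)=243587, a(11)=-730729; answer -730729
Step 3: B2 = -730729; c = -11; remainder = value at the root: 8*(-11)^3 + 1*(-11)^2 + 1*(-11)^1 + 1 = (-10648) + (121) + (-11) + (1) = -10537; answer -10537

-10537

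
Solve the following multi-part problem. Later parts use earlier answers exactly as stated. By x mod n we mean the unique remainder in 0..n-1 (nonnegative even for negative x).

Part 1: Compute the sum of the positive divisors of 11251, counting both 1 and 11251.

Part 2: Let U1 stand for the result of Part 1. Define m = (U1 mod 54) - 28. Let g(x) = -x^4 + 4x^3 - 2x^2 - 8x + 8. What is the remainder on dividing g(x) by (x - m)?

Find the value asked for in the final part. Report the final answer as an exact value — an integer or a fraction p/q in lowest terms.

Part 1: 11251 is prime, so its only divisors are 1 and 11251; sigma = 1 + 11251 = 11252; answer 11252
Part 2: U1 = 11252; m = -8; remainder = value at the root: -1*(-8)^4 + 4*(-8)^3 - 2*(-8)^2 - 8*(-8)^1 + 8 = (-4096) + (-2048) + (-128) + (64) + (8) = -6200; answer -6200

-6200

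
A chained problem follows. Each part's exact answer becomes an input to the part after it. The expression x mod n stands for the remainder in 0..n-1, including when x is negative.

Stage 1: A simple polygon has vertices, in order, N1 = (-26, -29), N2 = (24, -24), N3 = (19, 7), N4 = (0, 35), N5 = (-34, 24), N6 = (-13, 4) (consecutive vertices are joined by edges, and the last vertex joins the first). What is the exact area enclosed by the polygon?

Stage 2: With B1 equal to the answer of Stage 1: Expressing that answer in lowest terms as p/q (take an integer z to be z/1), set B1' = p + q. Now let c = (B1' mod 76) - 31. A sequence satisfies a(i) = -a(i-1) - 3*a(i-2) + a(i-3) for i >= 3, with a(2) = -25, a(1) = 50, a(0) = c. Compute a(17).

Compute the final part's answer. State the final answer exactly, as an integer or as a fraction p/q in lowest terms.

690442

Stage 1: cross terms: (-26*-24 - 24*-29)=1320, (24*7 - 19*-24)=624, (19*35 - 0*7)=665, (0*24 - -34*35)=1190, (-34*4 - -13*24)=176, (-13*-29 - -26*4)=481; twice the area = |4456| = 4456; area = 2228; answer 2228
Stage 2: B1 = 2228; threaded value p + q = 2229; c = -6; a(3) = -1*(-25) - 3*(50) + 1*(-6) = -131; iterating: a(3)=-131, a(4)=256, a(5)=112, a(6)=-1011, a(7)=931, a(8)=2214, a(9)=-6018, a(10)=307, a(11)=19961, a(12)=-26900, a(13)=-32676, a(14)=133337, a(15)=-62209, a(16)=-370478, a(17)=690442; answer 690442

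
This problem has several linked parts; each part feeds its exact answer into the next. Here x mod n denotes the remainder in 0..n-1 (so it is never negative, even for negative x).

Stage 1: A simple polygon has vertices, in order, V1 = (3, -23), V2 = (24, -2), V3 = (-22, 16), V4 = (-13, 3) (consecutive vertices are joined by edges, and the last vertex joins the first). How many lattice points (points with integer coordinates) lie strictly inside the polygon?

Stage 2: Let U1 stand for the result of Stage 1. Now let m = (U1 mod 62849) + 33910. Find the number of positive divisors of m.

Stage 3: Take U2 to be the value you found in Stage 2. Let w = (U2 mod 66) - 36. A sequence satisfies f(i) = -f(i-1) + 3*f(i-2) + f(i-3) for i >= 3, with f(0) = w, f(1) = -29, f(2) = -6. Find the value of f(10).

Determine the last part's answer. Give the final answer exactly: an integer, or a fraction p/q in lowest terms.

Stage 1: cross terms: (3*-2 - 24*-23)=546, (24*16 - -22*-2)=340, (-22*3 - -13*16)=142, (-13*-23 - 3*3)=290; twice the area = |1318| = 1318; area = 659; boundary points = 21 + 2 + 1 + 2 = 26; strictly interior points = area - boundary/2 + 1 = 647; answer 647
Stage 2: U1 = 647; m = 34557; 34557 = 3 * 11519; number of divisors = (1+1) * (1+1) = 4; answer 4
Stage 3: U2 = 4; w = -32; f(3) = -1*(-6) + 3*(-29) + 1*(-32) = -113; iterating: f(3)=-113, f(4)=66, f(5)=-411, f(6)=496, f(7)=-1663, f(8)=2740, f(9)=-7233, f(10)=13790; answer 13790

13790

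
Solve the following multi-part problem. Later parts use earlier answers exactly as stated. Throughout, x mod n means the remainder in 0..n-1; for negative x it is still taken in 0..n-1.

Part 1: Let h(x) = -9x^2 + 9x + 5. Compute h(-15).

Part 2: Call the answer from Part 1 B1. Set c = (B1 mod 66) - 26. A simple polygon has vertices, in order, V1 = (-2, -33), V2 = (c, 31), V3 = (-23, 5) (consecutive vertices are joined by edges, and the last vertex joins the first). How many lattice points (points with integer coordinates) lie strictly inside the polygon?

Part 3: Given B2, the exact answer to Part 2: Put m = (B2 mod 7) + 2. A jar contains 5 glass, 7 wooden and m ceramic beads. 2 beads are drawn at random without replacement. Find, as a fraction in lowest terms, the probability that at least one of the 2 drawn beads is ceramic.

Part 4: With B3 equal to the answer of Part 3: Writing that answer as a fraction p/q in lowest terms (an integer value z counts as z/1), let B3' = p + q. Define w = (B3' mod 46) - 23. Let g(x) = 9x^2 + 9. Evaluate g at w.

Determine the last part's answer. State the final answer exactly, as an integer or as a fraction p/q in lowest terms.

3978

Part 1: -9*(-15)^2 + 9*(-15)^1 + 5 = (-2025) + (-135) + (5) = -2155; answer -2155
Part 2: B1 = -2155; c = -3; cross terms: (-2*31 - -3*-33)=-161, (-3*5 - -23*31)=698, (-23*-33 - -2*5)=769; twice the area = |1306| = 1306; area = 653; boundary points = 1 + 2 + 1 = 4; strictly interior points = area - boundary/2 + 1 = 652; answer 652
Part 3: B2 = 652; m = 3; total draws C(15,2) = 105; complement C(12,2) = 66; favorable 105 - 66 = 39; P = 13/35; answer 13/35
Part 4: B3 = 13/35; threaded value p + q = 48; w = -21; 9*(-21)^2 + 9 = (3969) + (9) = 3978; answer 3978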